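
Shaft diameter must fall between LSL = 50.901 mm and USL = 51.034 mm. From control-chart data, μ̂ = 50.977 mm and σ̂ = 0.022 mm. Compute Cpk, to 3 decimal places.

0.864

Cpu = (USL − μ̂) / (3σ̂) = (51.034 − 50.977) / (3 × 0.022) = 0.8636; Cpl = (μ̂ − LSL) / (3σ̂) = (50.977 − 50.901) / (3 × 0.022) = 1.1515; Cpk = min(Cpu, Cpl) = 0.8636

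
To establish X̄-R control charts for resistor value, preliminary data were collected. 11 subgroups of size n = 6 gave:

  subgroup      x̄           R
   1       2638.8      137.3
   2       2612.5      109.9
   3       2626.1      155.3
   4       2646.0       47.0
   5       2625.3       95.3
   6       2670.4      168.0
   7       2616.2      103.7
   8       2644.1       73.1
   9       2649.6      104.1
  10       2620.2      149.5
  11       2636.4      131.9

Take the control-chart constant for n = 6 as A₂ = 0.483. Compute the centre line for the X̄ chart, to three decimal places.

X̄̄ = (2638.8 + 2612.5 + 2626.1 + 2646.0 + 2625.3 + 2670.4 + 2616.2 + 2644.1 + 2649.6 + 2620.2 + 2636.4) / 11 = 28985.6000 / 11 = 2635.0545
CL = X̄̄ = 2635.0545

2635.055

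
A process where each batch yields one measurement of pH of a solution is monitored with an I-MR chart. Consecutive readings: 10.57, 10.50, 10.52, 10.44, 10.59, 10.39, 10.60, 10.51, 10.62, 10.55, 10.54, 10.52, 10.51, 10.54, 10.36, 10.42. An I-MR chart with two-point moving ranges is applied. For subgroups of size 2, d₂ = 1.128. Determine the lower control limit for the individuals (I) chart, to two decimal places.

X̄ = (10.57 + 10.50 + 10.52 + 10.44 + 10.59 + 10.39 + 10.60 + 10.51 + 10.62 + 10.55 + 10.54 + 10.52 + 10.51 + 10.54 + 10.36 + 10.42) / 16 = 10.5113
Moving ranges: 0.07, 0.02, 0.08, 0.15, 0.20, 0.21, 0.09, 0.11, 0.07, 0.01, 0.02, 0.01, 0.03, 0.18, 0.06; M̄R̄ = 1.3100 / 15 = 0.0873
LCL = X̄ − 3·M̄R̄/d₂ = 10.5113 − 3 × 0.0873 / 1.128 = 10.2790

10.28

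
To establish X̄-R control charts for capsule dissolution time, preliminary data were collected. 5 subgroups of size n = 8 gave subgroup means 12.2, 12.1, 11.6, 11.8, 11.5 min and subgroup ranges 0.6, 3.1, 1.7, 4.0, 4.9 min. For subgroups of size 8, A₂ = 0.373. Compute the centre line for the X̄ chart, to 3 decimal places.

X̄̄ = (12.2 + 12.1 + 11.6 + 11.8 + 11.5) / 5 = 59.2000 / 5 = 11.8400
CL = X̄̄ = 11.8400

11.840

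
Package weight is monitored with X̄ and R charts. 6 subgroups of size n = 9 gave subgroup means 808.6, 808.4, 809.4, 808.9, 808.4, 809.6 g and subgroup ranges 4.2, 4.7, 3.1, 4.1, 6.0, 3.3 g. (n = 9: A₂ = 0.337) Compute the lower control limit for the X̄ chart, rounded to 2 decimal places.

807.46

X̄̄ = (808.6 + 808.4 + 809.4 + 808.9 + 808.4 + 809.6) / 6 = 4853.3000 / 6 = 808.8833
R̄ = (4.2 + 4.7 + 3.1 + 4.1 + 6.0 + 3.3) / 6 = 25.4000 / 6 = 4.2333
LCL = X̄̄ − A₂·R̄ = 808.8833 − 0.337 × 4.2333 = 807.4567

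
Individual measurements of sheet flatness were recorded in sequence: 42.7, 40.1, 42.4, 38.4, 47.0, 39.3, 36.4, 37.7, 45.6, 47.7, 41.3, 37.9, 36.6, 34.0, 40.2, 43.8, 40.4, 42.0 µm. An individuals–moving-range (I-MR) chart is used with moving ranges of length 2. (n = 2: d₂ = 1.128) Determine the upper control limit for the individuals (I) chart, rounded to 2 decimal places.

51.37

X̄ = (42.7 + 40.1 + 42.4 + 38.4 + 47.0 + 39.3 + 36.4 + 37.7 + 45.6 + 47.7 + 41.3 + 37.9 + 36.6 + 34.0 + 40.2 + 43.8 + 40.4 + 42.0) / 18 = 40.7500
Moving ranges: 2.6, 2.3, 4.0, 8.6, 7.7, 2.9, 1.3, 7.9, 2.1, 6.4, 3.4, 1.3, 2.6, 6.2, 3.6, 3.4, 1.6; M̄R̄ = 67.9000 / 17 = 3.9941
UCL = X̄ + 3·M̄R̄/d₂ = 40.7500 + 3 × 3.9941 / 1.128 = 51.3727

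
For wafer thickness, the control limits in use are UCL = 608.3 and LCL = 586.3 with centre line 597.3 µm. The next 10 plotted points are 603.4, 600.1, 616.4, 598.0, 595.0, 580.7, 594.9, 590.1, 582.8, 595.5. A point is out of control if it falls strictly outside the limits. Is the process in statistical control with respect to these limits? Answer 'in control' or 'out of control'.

Compare each point to [586.3, 608.3]: sample 3 = 616.4 > UCL; sample 6 = 580.7 < LCL; sample 9 = 582.8 < LCL.

out of control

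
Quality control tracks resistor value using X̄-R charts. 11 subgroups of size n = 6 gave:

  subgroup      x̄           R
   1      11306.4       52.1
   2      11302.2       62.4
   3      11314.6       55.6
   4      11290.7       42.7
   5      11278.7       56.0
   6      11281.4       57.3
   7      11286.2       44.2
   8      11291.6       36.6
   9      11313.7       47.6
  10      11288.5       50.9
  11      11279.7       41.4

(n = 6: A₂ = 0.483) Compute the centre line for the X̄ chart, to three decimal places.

X̄̄ = (11306.4 + 11302.2 + 11314.6 + 11290.7 + 11278.7 + 11281.4 + 11286.2 + 11291.6 + 11313.7 + 11288.5 + 11279.7) / 11 = 124233.7000 / 11 = 11293.9727
CL = X̄̄ = 11293.9727

11293.973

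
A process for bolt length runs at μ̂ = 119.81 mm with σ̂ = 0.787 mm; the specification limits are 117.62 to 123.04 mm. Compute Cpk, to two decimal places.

0.93

Cpu = (USL − μ̂) / (3σ̂) = (123.04 − 119.81) / (3 × 0.787) = 1.3681; Cpl = (μ̂ − LSL) / (3σ̂) = (119.81 − 117.62) / (3 × 0.787) = 0.9276; Cpk = min(Cpu, Cpl) = 0.9276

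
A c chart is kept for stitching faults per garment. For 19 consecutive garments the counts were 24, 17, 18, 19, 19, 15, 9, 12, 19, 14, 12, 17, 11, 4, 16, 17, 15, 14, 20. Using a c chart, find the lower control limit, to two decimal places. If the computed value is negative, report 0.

c̄ = (24 + 17 + 18 + 19 + 19 + 15 + 9 + 12 + 19 + 14 + 12 + 17 + 11 + 4 + 16 + 17 + 15 + 14 + 20) / 19 = 292 / 19 = 15.3684
LCL = c̄ − 3√c̄ = 15.3684 − 3 × 3.9203 = 3.6076

3.61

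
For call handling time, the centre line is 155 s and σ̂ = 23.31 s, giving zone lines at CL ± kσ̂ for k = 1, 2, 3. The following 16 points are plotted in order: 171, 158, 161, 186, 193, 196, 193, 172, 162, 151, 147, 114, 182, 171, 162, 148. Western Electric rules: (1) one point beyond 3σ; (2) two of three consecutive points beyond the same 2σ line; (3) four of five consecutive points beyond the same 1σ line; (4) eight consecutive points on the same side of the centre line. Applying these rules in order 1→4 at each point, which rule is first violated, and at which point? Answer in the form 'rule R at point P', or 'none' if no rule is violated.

Zone of each point (C = within 1σ̂, B = 1σ̂–2σ̂, A = 2σ̂–3σ̂, * = beyond 3σ̂; sign = side of CL): 1:+C, 2:+C, 3:+C, 4:+B, 5:+B, 6:+B, 7:+B, 8:+C, 9:+C, 10:-C, 11:-C, 12:-B, 13:+B, 14:+C, 15:+C, 16:-C
Rule 3 (four of five consecutive points beyond the same 1σ limit) is satisfied at point 7.

rule 3 at point 7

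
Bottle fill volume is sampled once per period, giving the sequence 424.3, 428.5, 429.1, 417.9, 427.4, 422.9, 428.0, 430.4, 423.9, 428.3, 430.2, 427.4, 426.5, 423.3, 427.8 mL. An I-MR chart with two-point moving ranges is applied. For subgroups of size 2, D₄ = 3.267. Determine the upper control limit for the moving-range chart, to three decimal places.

Moving ranges: 4.2, 0.6, 11.2, 9.5, 4.5, 5.1, 2.4, 6.5, 4.4, 1.9, 2.8, 0.9, 3.2, 4.5; M̄R̄ = 61.7000 / 14 = 4.4071
UCL_MR = D₄·M̄R̄ = 3.267 × 4.4071 = 14.3981

14.398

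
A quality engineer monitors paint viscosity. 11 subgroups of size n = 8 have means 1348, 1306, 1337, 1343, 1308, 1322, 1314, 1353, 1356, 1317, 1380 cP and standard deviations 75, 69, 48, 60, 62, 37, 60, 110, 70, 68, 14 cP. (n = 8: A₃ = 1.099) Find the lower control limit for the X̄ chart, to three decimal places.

X̄̄ = (1348 + 1306 + 1337 + 1343 + 1308 + 1322 + 1314 + 1353 + 1356 + 1317 + 1380) / 11 = 1334.9091
s̄ = (75 + 69 + 48 + 60 + 62 + 37 + 60 + 110 + 70 + 68 + 14) / 11 = 61.1818
LCL = X̄̄ − A₃·s̄ = 1334.9091 − 1.099 × 61.1818 = 1267.6703

1267.670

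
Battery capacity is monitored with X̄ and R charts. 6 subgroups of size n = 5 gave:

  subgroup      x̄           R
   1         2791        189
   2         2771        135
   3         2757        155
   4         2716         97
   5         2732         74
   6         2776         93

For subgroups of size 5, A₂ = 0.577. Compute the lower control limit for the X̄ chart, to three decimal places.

X̄̄ = (2791 + 2771 + 2757 + 2716 + 2732 + 2776) / 6 = 16543.0000 / 6 = 2757.1667
R̄ = (189 + 135 + 155 + 97 + 74 + 93) / 6 = 743.0000 / 6 = 123.8333
LCL = X̄̄ − A₂·R̄ = 2757.1667 − 0.577 × 123.8333 = 2685.7148

2685.715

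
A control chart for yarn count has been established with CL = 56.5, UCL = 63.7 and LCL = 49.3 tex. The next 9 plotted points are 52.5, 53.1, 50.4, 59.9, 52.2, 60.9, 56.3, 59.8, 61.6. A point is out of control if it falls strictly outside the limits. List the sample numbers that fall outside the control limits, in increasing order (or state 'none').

none

All 9 points lie within [49.3, 63.7].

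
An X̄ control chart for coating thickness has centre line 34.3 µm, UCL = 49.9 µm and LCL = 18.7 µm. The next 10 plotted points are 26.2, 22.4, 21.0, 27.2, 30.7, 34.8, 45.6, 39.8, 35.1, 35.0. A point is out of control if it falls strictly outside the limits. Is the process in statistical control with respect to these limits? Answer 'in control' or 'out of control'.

All 10 points lie within [18.7, 49.9].

in control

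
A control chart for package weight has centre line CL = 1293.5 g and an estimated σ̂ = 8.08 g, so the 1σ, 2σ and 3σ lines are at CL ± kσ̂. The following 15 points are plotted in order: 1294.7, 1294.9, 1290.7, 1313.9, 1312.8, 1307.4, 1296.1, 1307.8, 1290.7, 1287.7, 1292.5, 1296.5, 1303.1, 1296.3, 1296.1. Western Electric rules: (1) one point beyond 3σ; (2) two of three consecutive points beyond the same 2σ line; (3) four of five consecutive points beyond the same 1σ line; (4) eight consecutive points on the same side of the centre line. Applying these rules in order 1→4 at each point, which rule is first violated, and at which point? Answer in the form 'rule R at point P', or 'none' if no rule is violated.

rule 2 at point 5

Zone of each point (C = within 1σ̂, B = 1σ̂–2σ̂, A = 2σ̂–3σ̂, * = beyond 3σ̂; sign = side of CL): 1:+C, 2:+C, 3:-C, 4:+A, 5:+A, 6:+B, 7:+C, 8:+B, 9:-C, 10:-C, 11:-C, 12:+C, 13:+B, 14:+C, 15:+C
Rule 2 (two of three consecutive points beyond the same 2σ limit) is satisfied at point 5.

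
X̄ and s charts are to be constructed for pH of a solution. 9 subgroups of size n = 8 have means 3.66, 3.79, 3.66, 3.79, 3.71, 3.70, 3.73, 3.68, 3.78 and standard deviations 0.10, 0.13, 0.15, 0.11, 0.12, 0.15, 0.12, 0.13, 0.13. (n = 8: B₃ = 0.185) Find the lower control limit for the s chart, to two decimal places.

0.02

s̄ = (0.10 + 0.13 + 0.15 + 0.11 + 0.12 + 0.15 + 0.12 + 0.13 + 0.13) / 9 = 0.1267
LCL_s = B₃·s̄ = 0.185 × 0.1267 = 0.0234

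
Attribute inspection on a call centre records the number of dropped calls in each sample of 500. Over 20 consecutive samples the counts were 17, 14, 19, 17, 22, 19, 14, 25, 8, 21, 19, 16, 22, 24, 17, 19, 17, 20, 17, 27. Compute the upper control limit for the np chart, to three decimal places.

p̄ = Σdᵢ / (k·n) = 374 / (20 × 500) = 0.03740
UCL = np̄ + 3·√(np̄(1−p̄)) = 18.7000 + 3 × √(18.7000×0.96260) = 18.7000 + 3 × 4.2427 = 31.4281

31.428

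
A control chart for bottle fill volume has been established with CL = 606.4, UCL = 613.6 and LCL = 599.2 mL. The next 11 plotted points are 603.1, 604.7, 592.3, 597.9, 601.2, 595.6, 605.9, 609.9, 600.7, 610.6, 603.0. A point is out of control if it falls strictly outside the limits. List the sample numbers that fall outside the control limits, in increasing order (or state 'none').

3, 4, 6

Compare each point to [599.2, 613.6]: sample 3 = 592.3 < LCL; sample 4 = 597.9 < LCL; sample 6 = 595.6 < LCL.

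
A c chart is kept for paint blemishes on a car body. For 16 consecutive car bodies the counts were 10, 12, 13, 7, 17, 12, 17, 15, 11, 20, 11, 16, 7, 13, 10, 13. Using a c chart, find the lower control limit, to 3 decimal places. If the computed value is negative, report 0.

c̄ = (10 + 12 + 13 + 7 + 17 + 12 + 17 + 15 + 11 + 20 + 11 + 16 + 7 + 13 + 10 + 13) / 16 = 204 / 16 = 12.7500
LCL = c̄ − 3√c̄ = 12.7500 − 3 × 3.5707 = 2.0379

2.038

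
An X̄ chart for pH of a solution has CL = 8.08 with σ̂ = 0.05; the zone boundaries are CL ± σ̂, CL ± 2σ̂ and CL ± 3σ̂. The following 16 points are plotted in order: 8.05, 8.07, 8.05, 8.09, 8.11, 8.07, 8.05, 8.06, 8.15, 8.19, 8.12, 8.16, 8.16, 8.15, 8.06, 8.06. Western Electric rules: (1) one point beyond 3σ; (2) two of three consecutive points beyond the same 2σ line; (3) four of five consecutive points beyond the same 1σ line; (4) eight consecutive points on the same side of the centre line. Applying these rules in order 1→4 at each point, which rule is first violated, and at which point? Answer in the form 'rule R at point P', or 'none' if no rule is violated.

rule 3 at point 13

Zone of each point (C = within 1σ̂, B = 1σ̂–2σ̂, A = 2σ̂–3σ̂, * = beyond 3σ̂; sign = side of CL): 1:-C, 2:-C, 3:-C, 4:+C, 5:+C, 6:-C, 7:-C, 8:-C, 9:+B, 10:+A, 11:+C, 12:+B, 13:+B, 14:+B, 15:-C, 16:-C
Rule 3 (four of five consecutive points beyond the same 1σ limit) is satisfied at point 13.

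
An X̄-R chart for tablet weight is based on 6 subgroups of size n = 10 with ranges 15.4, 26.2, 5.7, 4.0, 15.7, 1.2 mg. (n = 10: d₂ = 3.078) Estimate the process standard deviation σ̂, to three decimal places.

R̄ = (15.4 + 26.2 + 5.7 + 4.0 + 15.7 + 1.2) / 6 = 11.3667
σ̂ = R̄ / d₂ = 11.3667 / 3.078 = 3.6929

3.693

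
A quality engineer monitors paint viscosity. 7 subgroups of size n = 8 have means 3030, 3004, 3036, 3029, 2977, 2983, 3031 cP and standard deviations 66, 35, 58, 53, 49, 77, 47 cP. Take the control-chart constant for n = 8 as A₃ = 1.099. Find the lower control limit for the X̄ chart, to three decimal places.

2952.412

X̄̄ = (3030 + 3004 + 3036 + 3029 + 2977 + 2983 + 3031) / 7 = 3012.8571
s̄ = (66 + 35 + 58 + 53 + 49 + 77 + 47) / 7 = 55.0000
LCL = X̄̄ − A₃·s̄ = 3012.8571 − 1.099 × 55.0000 = 2952.4121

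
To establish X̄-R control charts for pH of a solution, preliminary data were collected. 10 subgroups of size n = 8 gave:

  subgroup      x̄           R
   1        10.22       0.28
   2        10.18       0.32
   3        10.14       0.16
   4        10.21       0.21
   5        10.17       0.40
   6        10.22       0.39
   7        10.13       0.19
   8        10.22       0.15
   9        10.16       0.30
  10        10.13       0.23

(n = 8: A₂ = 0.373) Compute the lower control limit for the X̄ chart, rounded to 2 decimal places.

10.08

X̄̄ = (10.22 + 10.18 + 10.14 + 10.21 + 10.17 + 10.22 + 10.13 + 10.22 + 10.16 + 10.13) / 10 = 101.7800 / 10 = 10.1780
R̄ = (0.28 + 0.32 + 0.16 + 0.21 + 0.40 + 0.39 + 0.19 + 0.15 + 0.30 + 0.23) / 10 = 2.6300 / 10 = 0.2630
LCL = X̄̄ − A₂·R̄ = 10.1780 − 0.373 × 0.2630 = 10.0799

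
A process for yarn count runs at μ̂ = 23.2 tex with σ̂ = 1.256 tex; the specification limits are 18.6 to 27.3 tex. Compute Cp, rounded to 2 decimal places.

1.15

Cp = (USL − LSL) / (6σ̂) = (27.3 − 18.6) / (6 × 1.256) = 8.7000 / 7.5360 = 1.1545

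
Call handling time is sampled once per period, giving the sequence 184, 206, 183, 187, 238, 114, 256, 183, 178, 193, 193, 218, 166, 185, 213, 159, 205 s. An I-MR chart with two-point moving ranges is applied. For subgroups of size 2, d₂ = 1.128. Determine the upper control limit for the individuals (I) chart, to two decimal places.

305.35

X̄ = (184 + 206 + 183 + 187 + 238 + 114 + 256 + 183 + 178 + 193 + 193 + 218 + 166 + 185 + 213 + 159 + 205) / 17 = 191.8235
Moving ranges: 22, 23, 4, 51, 124, 142, 73, 5, 15, 0, 25, 52, 19, 28, 54, 46; M̄R̄ = 683.0000 / 16 = 42.6875
UCL = X̄ + 3·M̄R̄/d₂ = 191.8235 + 3 × 42.6875 / 1.128 = 305.3541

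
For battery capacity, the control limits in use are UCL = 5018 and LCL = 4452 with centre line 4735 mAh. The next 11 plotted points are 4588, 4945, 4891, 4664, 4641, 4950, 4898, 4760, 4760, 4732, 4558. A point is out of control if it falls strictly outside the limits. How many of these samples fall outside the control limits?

All 11 points lie within [4452, 5018].

0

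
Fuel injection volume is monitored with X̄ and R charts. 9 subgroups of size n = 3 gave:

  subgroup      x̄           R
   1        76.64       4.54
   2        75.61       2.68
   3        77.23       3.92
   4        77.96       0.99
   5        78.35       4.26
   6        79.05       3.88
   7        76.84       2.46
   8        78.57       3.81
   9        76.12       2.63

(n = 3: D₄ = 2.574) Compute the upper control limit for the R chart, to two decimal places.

8.34

R̄ = (4.54 + 2.68 + 3.92 + 0.99 + 4.26 + 3.88 + 2.46 + 3.81 + 2.63) / 9 = 29.1700 / 9 = 3.2411
UCL_R = D₄·R̄ = 2.574 × 3.2411 = 8.3426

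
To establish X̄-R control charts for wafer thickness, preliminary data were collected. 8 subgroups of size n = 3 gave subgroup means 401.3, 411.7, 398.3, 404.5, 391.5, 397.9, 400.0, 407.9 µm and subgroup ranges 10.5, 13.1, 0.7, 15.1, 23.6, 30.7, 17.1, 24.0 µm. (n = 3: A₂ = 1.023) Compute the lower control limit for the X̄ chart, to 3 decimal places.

384.400

X̄̄ = (401.3 + 411.7 + 398.3 + 404.5 + 391.5 + 397.9 + 400.0 + 407.9) / 8 = 3213.1000 / 8 = 401.6375
R̄ = (10.5 + 13.1 + 0.7 + 15.1 + 23.6 + 30.7 + 17.1 + 24.0) / 8 = 134.8000 / 8 = 16.8500
LCL = X̄̄ − A₂·R̄ = 401.6375 − 1.023 × 16.8500 = 384.3999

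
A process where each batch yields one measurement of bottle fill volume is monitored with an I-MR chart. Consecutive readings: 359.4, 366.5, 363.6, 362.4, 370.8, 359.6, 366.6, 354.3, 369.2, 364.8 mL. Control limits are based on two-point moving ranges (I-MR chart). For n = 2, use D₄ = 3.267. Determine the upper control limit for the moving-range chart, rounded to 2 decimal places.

Moving ranges: 7.1, 2.9, 1.2, 8.4, 11.2, 7.0, 12.3, 14.9, 4.4; M̄R̄ = 69.4000 / 9 = 7.7111
UCL_MR = D₄·M̄R̄ = 3.267 × 7.7111 = 25.1922

25.19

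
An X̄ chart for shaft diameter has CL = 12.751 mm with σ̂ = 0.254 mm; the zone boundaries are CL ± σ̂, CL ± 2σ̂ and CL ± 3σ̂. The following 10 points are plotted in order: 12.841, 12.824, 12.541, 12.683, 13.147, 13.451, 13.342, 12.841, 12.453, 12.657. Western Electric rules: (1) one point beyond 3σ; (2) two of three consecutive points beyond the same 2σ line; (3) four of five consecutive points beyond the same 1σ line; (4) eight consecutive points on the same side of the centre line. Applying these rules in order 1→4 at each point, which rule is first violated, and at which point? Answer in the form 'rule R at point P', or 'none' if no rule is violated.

Zone of each point (C = within 1σ̂, B = 1σ̂–2σ̂, A = 2σ̂–3σ̂, * = beyond 3σ̂; sign = side of CL): 1:+C, 2:+C, 3:-C, 4:-C, 5:+B, 6:+A, 7:+A, 8:+C, 9:-B, 10:-C
Rule 2 (two of three consecutive points beyond the same 2σ limit) is satisfied at point 7.

rule 2 at point 7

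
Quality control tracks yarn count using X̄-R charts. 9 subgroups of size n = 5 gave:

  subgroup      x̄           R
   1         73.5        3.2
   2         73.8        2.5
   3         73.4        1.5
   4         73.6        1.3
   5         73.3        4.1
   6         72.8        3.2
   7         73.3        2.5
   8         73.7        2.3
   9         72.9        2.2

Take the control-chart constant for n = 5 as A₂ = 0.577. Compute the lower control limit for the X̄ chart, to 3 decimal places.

X̄̄ = (73.5 + 73.8 + 73.4 + 73.6 + 73.3 + 72.8 + 73.3 + 73.7 + 72.9) / 9 = 660.3000 / 9 = 73.3667
R̄ = (3.2 + 2.5 + 1.5 + 1.3 + 4.1 + 3.2 + 2.5 + 2.3 + 2.2) / 9 = 22.8000 / 9 = 2.5333
LCL = X̄̄ − A₂·R̄ = 73.3667 − 0.577 × 2.5333 = 71.9049

71.905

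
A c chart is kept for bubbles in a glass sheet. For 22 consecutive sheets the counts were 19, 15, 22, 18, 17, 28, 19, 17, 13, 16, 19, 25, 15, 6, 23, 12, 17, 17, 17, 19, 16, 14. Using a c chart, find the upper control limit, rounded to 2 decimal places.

c̄ = (19 + 15 + 22 + 18 + 17 + 28 + 19 + 17 + 13 + 16 + 19 + 25 + 15 + 6 + 23 + 12 + 17 + 17 + 17 + 19 + 16 + 14) / 22 = 384 / 22 = 17.4545
UCL = c̄ + 3√c̄ = 17.4545 + 3 × √17.4545 = 17.4545 + 3 × 4.1779 = 29.9881

29.99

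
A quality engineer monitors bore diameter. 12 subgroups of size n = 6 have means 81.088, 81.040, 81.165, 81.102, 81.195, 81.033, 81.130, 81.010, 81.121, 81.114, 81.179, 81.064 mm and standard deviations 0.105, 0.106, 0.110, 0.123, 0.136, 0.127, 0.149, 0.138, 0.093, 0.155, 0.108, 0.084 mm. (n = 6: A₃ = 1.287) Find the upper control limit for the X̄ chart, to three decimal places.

X̄̄ = (81.088 + 81.040 + 81.165 + 81.102 + 81.195 + 81.033 + 81.130 + 81.010 + 81.121 + 81.114 + 81.179 + 81.064) / 12 = 81.1034
s̄ = (0.105 + 0.106 + 0.110 + 0.123 + 0.136 + 0.127 + 0.149 + 0.138 + 0.093 + 0.155 + 0.108 + 0.084) / 12 = 0.1195
UCL = X̄̄ + A₃·s̄ = 81.1034 + 1.287 × 0.1195 = 81.2572

81.257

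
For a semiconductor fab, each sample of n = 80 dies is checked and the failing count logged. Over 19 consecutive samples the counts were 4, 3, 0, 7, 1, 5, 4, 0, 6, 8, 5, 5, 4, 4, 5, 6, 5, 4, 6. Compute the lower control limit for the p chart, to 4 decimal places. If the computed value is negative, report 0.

0.0000

p̄ = Σdᵢ / (k·n) = 82 / (19 × 80) = 0.05395
LCL = p̄ − 3·√(p̄(1−p̄)/n) = 0.05395 − 3 × 0.02526 = -0.02183 → 0 (negative, so LCL = 0)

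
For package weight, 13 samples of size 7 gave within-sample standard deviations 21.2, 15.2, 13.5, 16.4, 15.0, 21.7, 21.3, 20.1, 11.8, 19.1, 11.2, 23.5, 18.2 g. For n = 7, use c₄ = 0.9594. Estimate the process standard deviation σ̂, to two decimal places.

s̄ = (21.2 + 15.2 + 13.5 + 16.4 + 15.0 + 21.7 + 21.3 + 20.1 + 11.8 + 19.1 + 11.2 + 23.5 + 18.2) / 13 = 17.5538
σ̂ = s̄ / c₄ = 17.5538 / 0.9594 = 18.2967

18.30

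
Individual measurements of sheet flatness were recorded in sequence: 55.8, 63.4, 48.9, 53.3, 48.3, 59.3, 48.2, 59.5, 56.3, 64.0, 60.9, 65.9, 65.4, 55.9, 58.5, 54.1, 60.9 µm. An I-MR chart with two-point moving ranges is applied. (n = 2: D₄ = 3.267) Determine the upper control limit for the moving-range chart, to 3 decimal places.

Moving ranges: 7.6, 14.5, 4.4, 5.0, 11.0, 11.1, 11.3, 3.2, 7.7, 3.1, 5.0, 0.5, 9.5, 2.6, 4.4, 6.8; M̄R̄ = 107.7000 / 16 = 6.7313
UCL_MR = D₄·M̄R̄ = 3.267 × 6.7313 = 21.9910

21.991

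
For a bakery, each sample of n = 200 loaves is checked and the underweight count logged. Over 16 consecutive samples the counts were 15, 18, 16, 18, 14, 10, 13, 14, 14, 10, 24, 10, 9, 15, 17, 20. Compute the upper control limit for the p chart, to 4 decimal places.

p̄ = Σdᵢ / (k·n) = 237 / (16 × 200) = 0.07406
UCL = p̄ + 3·√(p̄(1−p̄)/n) = 0.07406 + 3 × √(0.07406×0.92594/200) = 0.07406 + 3 × 0.01852 = 0.12961

0.1296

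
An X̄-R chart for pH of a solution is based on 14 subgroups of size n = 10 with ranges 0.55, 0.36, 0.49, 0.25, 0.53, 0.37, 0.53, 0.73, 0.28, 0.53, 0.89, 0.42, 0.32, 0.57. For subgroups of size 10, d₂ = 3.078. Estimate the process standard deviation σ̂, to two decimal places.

R̄ = (0.55 + 0.36 + 0.49 + 0.25 + 0.53 + 0.37 + 0.53 + 0.73 + 0.28 + 0.53 + 0.89 + 0.42 + 0.32 + 0.57) / 14 = 0.4871
σ̂ = R̄ / d₂ = 0.4871 / 3.078 = 0.1583

0.16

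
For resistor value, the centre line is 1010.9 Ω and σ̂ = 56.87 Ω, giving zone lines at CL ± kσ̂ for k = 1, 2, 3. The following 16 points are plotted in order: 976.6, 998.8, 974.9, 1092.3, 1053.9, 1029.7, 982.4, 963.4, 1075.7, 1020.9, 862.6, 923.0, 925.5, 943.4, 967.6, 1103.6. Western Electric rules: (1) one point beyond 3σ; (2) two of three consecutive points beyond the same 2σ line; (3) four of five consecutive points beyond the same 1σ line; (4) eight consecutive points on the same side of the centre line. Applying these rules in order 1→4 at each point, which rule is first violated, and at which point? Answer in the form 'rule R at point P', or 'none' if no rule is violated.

rule 3 at point 14

Zone of each point (C = within 1σ̂, B = 1σ̂–2σ̂, A = 2σ̂–3σ̂, * = beyond 3σ̂; sign = side of CL): 1:-C, 2:-C, 3:-C, 4:+B, 5:+C, 6:+C, 7:-C, 8:-C, 9:+B, 10:+C, 11:-A, 12:-B, 13:-B, 14:-B, 15:-C, 16:+B
Rule 3 (four of five consecutive points beyond the same 1σ limit) is satisfied at point 14.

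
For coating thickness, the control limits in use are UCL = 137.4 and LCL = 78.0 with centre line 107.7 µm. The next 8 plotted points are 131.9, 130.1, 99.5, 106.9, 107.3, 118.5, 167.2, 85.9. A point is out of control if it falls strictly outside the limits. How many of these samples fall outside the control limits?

Compare each point to [78.0, 137.4]: sample 7 = 167.2 > UCL.

1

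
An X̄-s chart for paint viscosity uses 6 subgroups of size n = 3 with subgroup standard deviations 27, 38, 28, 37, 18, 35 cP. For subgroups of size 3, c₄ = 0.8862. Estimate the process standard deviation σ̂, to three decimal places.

s̄ = (27 + 38 + 28 + 37 + 18 + 35) / 6 = 30.5000
σ̂ = s̄ / c₄ = 30.5000 / 0.8862 = 34.4166

34.417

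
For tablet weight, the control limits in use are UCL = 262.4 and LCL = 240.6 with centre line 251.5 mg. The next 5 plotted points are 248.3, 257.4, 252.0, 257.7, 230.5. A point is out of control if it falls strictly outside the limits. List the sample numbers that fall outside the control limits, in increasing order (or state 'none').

5

Compare each point to [240.6, 262.4]: sample 5 = 230.5 < LCL.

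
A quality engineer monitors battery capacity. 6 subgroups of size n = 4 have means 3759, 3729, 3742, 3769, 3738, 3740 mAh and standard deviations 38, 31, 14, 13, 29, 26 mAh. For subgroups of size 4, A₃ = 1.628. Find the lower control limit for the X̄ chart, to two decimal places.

3705.20

X̄̄ = (3759 + 3729 + 3742 + 3769 + 3738 + 3740) / 6 = 3746.1667
s̄ = (38 + 31 + 14 + 13 + 29 + 26) / 6 = 25.1667
LCL = X̄̄ − A₃·s̄ = 3746.1667 − 1.628 × 25.1667 = 3705.1953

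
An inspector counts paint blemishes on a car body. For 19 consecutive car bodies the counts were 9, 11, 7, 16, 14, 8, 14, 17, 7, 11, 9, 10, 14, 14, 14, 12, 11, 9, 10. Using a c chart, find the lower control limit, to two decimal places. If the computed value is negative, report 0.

c̄ = (9 + 11 + 7 + 16 + 14 + 8 + 14 + 17 + 7 + 11 + 9 + 10 + 14 + 14 + 14 + 12 + 11 + 9 + 10) / 19 = 217 / 19 = 11.4211
LCL = c̄ − 3√c̄ = 11.4211 − 3 × 3.3795 = 1.2825

1.28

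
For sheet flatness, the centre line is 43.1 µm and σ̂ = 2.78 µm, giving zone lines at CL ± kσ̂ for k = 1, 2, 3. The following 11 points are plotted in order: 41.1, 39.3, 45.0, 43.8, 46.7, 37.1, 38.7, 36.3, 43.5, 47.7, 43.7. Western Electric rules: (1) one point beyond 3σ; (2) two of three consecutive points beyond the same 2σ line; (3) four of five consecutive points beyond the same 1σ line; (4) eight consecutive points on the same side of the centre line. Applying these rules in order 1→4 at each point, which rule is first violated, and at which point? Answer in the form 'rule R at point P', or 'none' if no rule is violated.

Zone of each point (C = within 1σ̂, B = 1σ̂–2σ̂, A = 2σ̂–3σ̂, * = beyond 3σ̂; sign = side of CL): 1:-C, 2:-B, 3:+C, 4:+C, 5:+B, 6:-A, 7:-B, 8:-A, 9:+C, 10:+B, 11:+C
Rule 2 (two of three consecutive points beyond the same 2σ limit) is satisfied at point 8.

rule 2 at point 8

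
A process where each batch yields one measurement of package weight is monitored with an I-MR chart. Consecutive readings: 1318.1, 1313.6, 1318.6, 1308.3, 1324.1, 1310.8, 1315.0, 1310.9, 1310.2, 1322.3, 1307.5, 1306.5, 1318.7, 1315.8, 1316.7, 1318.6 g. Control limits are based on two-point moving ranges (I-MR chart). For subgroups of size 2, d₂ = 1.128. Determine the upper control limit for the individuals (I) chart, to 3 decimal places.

X̄ = (1318.1 + 1313.6 + 1318.6 + 1308.3 + 1324.1 + 1310.8 + 1315.0 + 1310.9 + 1310.2 + 1322.3 + 1307.5 + 1306.5 + 1318.7 + 1315.8 + 1316.7 + 1318.6) / 16 = 1314.7313
Moving ranges: 4.5, 5.0, 10.3, 15.8, 13.3, 4.2, 4.1, 0.7, 12.1, 14.8, 1.0, 12.2, 2.9, 0.9, 1.9; M̄R̄ = 103.7000 / 15 = 6.9133
UCL = X̄ + 3·M̄R̄/d₂ = 1314.7313 + 3 × 6.9133 / 1.128 = 1333.1178

1333.118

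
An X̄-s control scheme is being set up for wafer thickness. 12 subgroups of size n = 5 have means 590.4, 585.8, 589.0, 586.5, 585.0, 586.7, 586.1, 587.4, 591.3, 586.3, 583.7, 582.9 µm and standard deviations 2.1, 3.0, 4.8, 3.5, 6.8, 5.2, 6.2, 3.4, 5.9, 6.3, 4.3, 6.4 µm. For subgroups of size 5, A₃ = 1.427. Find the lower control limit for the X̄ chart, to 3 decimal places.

X̄̄ = (590.4 + 585.8 + 589.0 + 586.5 + 585.0 + 586.7 + 586.1 + 587.4 + 591.3 + 586.3 + 583.7 + 582.9) / 12 = 586.7583
s̄ = (2.1 + 3.0 + 4.8 + 3.5 + 6.8 + 5.2 + 6.2 + 3.4 + 5.9 + 6.3 + 4.3 + 6.4) / 12 = 4.8250
LCL = X̄̄ − A₃·s̄ = 586.7583 − 1.427 × 4.8250 = 579.8731

579.873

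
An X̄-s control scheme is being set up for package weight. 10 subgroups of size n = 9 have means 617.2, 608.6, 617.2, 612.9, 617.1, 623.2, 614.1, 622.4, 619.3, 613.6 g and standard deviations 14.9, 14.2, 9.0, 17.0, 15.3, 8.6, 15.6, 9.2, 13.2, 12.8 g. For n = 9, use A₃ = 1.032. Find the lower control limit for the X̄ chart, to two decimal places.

X̄̄ = (617.2 + 608.6 + 617.2 + 612.9 + 617.1 + 623.2 + 614.1 + 622.4 + 619.3 + 613.6) / 10 = 616.5600
s̄ = (14.9 + 14.2 + 9.0 + 17.0 + 15.3 + 8.6 + 15.6 + 9.2 + 13.2 + 12.8) / 10 = 12.9800
LCL = X̄̄ − A₃·s̄ = 616.5600 − 1.032 × 12.9800 = 603.1646

603.16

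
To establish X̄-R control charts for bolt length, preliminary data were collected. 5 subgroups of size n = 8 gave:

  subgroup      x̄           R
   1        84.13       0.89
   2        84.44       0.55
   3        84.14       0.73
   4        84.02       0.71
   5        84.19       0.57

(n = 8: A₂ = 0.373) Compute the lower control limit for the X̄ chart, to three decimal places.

X̄̄ = (84.13 + 84.44 + 84.14 + 84.02 + 84.19) / 5 = 420.9200 / 5 = 84.1840
R̄ = (0.89 + 0.55 + 0.73 + 0.71 + 0.57) / 5 = 3.4500 / 5 = 0.6900
LCL = X̄̄ − A₂·R̄ = 84.1840 − 0.373 × 0.6900 = 83.9266

83.927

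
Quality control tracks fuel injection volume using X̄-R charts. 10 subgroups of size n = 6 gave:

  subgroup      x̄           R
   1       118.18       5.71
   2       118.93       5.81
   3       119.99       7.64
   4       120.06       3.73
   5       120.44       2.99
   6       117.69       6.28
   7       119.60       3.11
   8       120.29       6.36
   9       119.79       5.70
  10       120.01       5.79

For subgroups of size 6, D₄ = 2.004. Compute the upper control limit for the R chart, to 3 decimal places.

10.645

R̄ = (5.71 + 5.81 + 7.64 + 3.73 + 2.99 + 6.28 + 3.11 + 6.36 + 5.70 + 5.79) / 10 = 53.1200 / 10 = 5.3120
UCL_R = D₄·R̄ = 2.004 × 5.3120 = 10.6452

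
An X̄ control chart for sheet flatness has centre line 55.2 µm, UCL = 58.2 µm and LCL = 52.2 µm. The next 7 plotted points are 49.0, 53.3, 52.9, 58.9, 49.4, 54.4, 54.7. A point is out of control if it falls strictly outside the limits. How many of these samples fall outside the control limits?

Compare each point to [52.2, 58.2]: sample 1 = 49.0 < LCL; sample 4 = 58.9 > UCL; sample 5 = 49.4 < LCL.

3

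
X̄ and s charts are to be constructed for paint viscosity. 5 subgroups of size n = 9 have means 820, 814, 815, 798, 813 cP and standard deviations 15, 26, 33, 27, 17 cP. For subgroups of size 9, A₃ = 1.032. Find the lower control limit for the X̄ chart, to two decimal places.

X̄̄ = (820 + 814 + 815 + 798 + 813) / 5 = 812.0000
s̄ = (15 + 26 + 33 + 27 + 17) / 5 = 23.6000
LCL = X̄̄ − A₃·s̄ = 812.0000 − 1.032 × 23.6000 = 787.6448

787.64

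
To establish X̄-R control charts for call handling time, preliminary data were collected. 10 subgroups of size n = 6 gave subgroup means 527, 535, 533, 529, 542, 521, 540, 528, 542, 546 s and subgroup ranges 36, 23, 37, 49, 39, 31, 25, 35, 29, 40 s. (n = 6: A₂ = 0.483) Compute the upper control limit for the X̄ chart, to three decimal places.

550.915

X̄̄ = (527 + 535 + 533 + 529 + 542 + 521 + 540 + 528 + 542 + 546) / 10 = 5343.0000 / 10 = 534.3000
R̄ = (36 + 23 + 37 + 49 + 39 + 31 + 25 + 35 + 29 + 40) / 10 = 344.0000 / 10 = 34.4000
UCL = X̄̄ + A₂·R̄ = 534.3000 + 0.483 × 34.4000 = 550.9152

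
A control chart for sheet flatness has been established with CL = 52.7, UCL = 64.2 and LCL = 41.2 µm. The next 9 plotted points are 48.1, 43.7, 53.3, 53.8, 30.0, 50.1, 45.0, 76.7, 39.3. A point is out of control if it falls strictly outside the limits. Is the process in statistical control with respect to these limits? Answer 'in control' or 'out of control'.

out of control

Compare each point to [41.2, 64.2]: sample 5 = 30.0 < LCL; sample 8 = 76.7 > UCL; sample 9 = 39.3 < LCL.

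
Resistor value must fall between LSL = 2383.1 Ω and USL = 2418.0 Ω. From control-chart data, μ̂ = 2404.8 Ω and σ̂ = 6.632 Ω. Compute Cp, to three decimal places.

Cp = (USL − LSL) / (6σ̂) = (2418.0 − 2383.1) / (6 × 6.632) = 34.9000 / 39.7920 = 0.8771

0.877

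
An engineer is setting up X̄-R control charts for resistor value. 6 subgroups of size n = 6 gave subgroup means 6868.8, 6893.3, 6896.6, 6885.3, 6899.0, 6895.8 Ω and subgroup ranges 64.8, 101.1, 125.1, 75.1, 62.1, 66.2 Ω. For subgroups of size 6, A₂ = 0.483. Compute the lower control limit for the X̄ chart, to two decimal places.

6850.00

X̄̄ = (6868.8 + 6893.3 + 6896.6 + 6885.3 + 6899.0 + 6895.8) / 6 = 41338.8000 / 6 = 6889.8000
R̄ = (64.8 + 101.1 + 125.1 + 75.1 + 62.1 + 66.2) / 6 = 494.4000 / 6 = 82.4000
LCL = X̄̄ − A₂·R̄ = 6889.8000 − 0.483 × 82.4000 = 6850.0008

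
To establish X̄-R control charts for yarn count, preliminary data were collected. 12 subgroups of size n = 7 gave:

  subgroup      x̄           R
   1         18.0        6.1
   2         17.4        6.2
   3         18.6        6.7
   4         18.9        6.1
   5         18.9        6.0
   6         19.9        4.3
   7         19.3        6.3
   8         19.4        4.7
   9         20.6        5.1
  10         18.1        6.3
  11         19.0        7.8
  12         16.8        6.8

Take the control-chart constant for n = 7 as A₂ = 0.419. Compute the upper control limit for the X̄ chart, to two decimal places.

X̄̄ = (18.0 + 17.4 + 18.6 + 18.9 + 18.9 + 19.9 + 19.3 + 19.4 + 20.6 + 18.1 + 19.0 + 16.8) / 12 = 224.9000 / 12 = 18.7417
R̄ = (6.1 + 6.2 + 6.7 + 6.1 + 6.0 + 4.3 + 6.3 + 4.7 + 5.1 + 6.3 + 7.8 + 6.8) / 12 = 72.4000 / 12 = 6.0333
UCL = X̄̄ + A₂·R̄ = 18.7417 + 0.419 × 6.0333 = 21.2696

21.27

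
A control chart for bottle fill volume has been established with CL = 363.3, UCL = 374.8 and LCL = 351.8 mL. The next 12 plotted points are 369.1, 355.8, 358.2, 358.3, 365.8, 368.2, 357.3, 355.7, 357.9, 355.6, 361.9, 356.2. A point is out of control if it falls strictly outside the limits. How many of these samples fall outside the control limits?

All 12 points lie within [351.8, 374.8].

0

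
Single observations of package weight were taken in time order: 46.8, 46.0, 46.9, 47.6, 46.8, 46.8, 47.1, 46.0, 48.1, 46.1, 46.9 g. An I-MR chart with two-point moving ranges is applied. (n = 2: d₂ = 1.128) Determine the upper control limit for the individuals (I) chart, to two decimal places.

49.35

X̄ = (46.8 + 46.0 + 46.9 + 47.6 + 46.8 + 46.8 + 47.1 + 46.0 + 48.1 + 46.1 + 46.9) / 11 = 46.8273
Moving ranges: 0.8, 0.9, 0.7, 0.8, 0.0, 0.3, 1.1, 2.1, 2.0, 0.8; M̄R̄ = 9.5000 / 10 = 0.9500
UCL = X̄ + 3·M̄R̄/d₂ = 46.8273 + 3 × 0.9500 / 1.128 = 49.3539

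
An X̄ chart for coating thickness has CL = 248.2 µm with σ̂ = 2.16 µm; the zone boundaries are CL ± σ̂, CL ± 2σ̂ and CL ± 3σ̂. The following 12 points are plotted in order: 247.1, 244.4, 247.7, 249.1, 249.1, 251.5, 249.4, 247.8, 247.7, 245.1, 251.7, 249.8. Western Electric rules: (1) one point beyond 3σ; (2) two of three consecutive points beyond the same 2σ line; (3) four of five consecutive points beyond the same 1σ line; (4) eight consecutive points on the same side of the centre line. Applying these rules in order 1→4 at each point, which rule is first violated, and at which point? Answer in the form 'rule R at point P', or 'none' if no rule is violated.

none

Zone of each point (C = within 1σ̂, B = 1σ̂–2σ̂, A = 2σ̂–3σ̂, * = beyond 3σ̂; sign = side of CL): 1:-C, 2:-B, 3:-C, 4:+C, 5:+C, 6:+B, 7:+C, 8:-C, 9:-C, 10:-B, 11:+B, 12:+C
No rule fires across all 12 points.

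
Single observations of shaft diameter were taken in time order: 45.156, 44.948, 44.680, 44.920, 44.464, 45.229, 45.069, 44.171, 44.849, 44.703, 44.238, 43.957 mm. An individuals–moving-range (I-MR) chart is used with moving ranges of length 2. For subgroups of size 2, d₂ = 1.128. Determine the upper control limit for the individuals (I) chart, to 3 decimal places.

45.802

X̄ = (45.156 + 44.948 + 44.680 + 44.920 + 44.464 + 45.229 + 45.069 + 44.171 + 44.849 + 44.703 + 44.238 + 43.957) / 12 = 44.6987
Moving ranges: 0.208, 0.268, 0.240, 0.456, 0.765, 0.160, 0.898, 0.678, 0.146, 0.465, 0.281; M̄R̄ = 4.5650 / 11 = 0.4150
UCL = X̄ + 3·M̄R̄/d₂ = 44.6987 + 3 × 0.4150 / 1.128 = 45.8024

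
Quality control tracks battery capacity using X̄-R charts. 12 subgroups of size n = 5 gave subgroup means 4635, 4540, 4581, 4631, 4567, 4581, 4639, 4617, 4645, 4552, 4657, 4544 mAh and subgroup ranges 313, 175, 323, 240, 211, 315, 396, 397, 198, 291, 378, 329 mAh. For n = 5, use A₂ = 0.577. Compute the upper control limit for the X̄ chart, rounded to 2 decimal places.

X̄̄ = (4635 + 4540 + 4581 + 4631 + 4567 + 4581 + 4639 + 4617 + 4645 + 4552 + 4657 + 4544) / 12 = 55189.0000 / 12 = 4599.0833
R̄ = (313 + 175 + 323 + 240 + 211 + 315 + 396 + 397 + 198 + 291 + 378 + 329) / 12 = 3566.0000 / 12 = 297.1667
UCL = X̄̄ + A₂·R̄ = 4599.0833 + 0.577 × 297.1667 = 4770.5485

4770.55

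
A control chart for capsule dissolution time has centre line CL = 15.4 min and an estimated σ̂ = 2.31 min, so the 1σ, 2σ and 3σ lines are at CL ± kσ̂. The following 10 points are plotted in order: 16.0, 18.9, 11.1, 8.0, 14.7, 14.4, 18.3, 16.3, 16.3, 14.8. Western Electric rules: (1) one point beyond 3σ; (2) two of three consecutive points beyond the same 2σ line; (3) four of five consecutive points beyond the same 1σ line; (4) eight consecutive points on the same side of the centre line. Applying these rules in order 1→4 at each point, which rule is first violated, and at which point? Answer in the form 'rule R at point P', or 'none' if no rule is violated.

rule 1 at point 4

Zone of each point (C = within 1σ̂, B = 1σ̂–2σ̂, A = 2σ̂–3σ̂, * = beyond 3σ̂; sign = side of CL): 1:+C, 2:+B, 3:-B, 4:-*, 5:-C, 6:-C, 7:+B, 8:+C, 9:+C, 10:-C
Rule 1 (one point beyond the 3σ limits) is satisfied at point 4.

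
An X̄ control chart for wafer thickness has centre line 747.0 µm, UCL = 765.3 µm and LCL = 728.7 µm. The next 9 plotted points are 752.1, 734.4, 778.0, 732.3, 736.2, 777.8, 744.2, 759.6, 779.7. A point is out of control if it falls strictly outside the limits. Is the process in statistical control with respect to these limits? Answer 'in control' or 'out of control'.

out of control

Compare each point to [728.7, 765.3]: sample 3 = 778.0 > UCL; sample 6 = 777.8 > UCL; sample 9 = 779.7 > UCL.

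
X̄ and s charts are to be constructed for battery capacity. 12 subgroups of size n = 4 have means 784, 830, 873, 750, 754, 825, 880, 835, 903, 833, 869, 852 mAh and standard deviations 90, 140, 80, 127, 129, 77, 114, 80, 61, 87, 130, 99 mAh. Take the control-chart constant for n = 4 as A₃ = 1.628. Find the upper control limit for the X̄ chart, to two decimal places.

997.03

X̄̄ = (784 + 830 + 873 + 750 + 754 + 825 + 880 + 835 + 903 + 833 + 869 + 852) / 12 = 832.3333
s̄ = (90 + 140 + 80 + 127 + 129 + 77 + 114 + 80 + 61 + 87 + 130 + 99) / 12 = 101.1667
UCL = X̄̄ + A₃·s̄ = 832.3333 + 1.628 × 101.1667 = 997.0327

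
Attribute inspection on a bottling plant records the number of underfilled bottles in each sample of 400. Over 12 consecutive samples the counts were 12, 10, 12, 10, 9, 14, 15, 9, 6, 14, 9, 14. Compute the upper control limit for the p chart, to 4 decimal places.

p̄ = Σdᵢ / (k·n) = 134 / (12 × 400) = 0.02792
UCL = p̄ + 3·√(p̄(1−p̄)/n) = 0.02792 + 3 × √(0.02792×0.97208/400) = 0.02792 + 3 × 0.00824 = 0.05263

0.0526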